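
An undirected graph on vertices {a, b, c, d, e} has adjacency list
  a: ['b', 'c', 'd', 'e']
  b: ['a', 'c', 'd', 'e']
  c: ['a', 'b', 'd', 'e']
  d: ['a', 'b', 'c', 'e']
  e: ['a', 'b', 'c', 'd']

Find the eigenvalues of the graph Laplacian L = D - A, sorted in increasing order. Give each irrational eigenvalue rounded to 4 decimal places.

Each diagonal entry of L is the vertex degree and each off-diagonal entry is -1 where an edge is present, 0 otherwise; in the order [a, b, c, d, e] the diagonal is [4, 4, 4, 4, 4]. L is symmetric positive semidefinite, so every eigenvalue is real and nonnegative.

[0, 5, 5, 5, 5]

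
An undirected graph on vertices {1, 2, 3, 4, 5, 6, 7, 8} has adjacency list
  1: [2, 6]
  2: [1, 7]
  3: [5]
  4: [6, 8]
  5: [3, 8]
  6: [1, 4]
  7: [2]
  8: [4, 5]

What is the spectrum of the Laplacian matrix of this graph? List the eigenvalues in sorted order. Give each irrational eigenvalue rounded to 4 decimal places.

[0, 0.1522, 0.5858, 1.2346, 2, 2.7654, 3.4142, 3.8478]

Each diagonal entry of L is the vertex degree and each off-diagonal entry is -1 where an edge is present, 0 otherwise; in the order [1, 2, 3, 4, 5, 6, 7, 8] the diagonal is [2, 2, 1, 2, 2, 2, 1, 2]. L is symmetric positive semidefinite, so every eigenvalue is real and nonnegative. The single zero eigenvalue shows the graph is connected. The eigenvalues sum to 14, which equals trace(L) = 2|E|.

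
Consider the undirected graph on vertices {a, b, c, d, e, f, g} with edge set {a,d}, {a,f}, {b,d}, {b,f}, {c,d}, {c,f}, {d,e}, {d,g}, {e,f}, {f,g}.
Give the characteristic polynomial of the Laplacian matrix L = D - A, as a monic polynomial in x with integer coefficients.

Each diagonal entry of L is the vertex degree and each off-diagonal entry is -1 where an edge is present, 0 otherwise; in the order [a, b, c, d, e, f, g] the diagonal is [2, 2, 2, 5, 2, 5, 2]. L has integer entries, so p(x) = det(xI - L) has integer coefficients. Expanding the determinant yields x^7 - 20x^6 + 155x^5 - 600x^4 + 1240x^3 - 1312x^2 + 560x. The constant term is 0 because L is singular (the all-ones vector lies in its kernel). By the matrix-tree theorem the graph has (1/7) * product of the nonzero eigenvalues = 80 spanning trees.

x^7 - 20x^6 + 155x^5 - 600x^4 + 1240x^3 - 1312x^2 + 560x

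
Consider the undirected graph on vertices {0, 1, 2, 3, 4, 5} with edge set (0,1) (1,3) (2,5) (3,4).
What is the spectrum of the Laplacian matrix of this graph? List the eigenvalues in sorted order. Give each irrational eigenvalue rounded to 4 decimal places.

Reading degrees in the order [0, 1, 2, 3, 4, 5] gives [1, 2, 1, 2, 1, 1]; set D = diag(1, 2, 1, 2, 1, 1) and form L = D - A. The multiplicity of 0 as a Laplacian eigenvalue equals the number of connected components. The 2 zero eigenvalues correspond to the 2 connected components. The largest eigenvalue, 3.4142, is at most the vertex count 6.

[0, 0, 0.5858, 2, 2, 3.4142]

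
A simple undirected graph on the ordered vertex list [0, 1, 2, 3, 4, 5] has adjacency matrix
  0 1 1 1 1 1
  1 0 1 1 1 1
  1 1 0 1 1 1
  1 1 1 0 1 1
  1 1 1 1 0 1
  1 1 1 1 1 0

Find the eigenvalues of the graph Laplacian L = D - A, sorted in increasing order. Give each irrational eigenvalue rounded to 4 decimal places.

Reading degrees in the order [0, 1, 2, 3, 4, 5] gives [5, 5, 5, 5, 5, 5]; set D = diag(5, 5, 5, 5, 5, 5) and form L = D - A. Diagonalising L (or applying a numerical eigensolver to the 6x6 matrix) gives the spectrum above. By the matrix-tree theorem the graph has (1/6) * product of the nonzero eigenvalues = 1296 spanning trees. The eigenvalues sum to 30, which equals trace(L) = 2|E|.

[0, 6, 6, 6, 6, 6]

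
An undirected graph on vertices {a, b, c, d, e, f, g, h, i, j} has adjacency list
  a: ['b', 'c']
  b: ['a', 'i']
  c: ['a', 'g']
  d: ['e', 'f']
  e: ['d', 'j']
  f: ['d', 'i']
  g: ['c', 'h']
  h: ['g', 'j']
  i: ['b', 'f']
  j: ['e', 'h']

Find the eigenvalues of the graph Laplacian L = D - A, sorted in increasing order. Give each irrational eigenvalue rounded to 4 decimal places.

[0, 0.3820, 0.3820, 1.3820, 1.3820, 2.6180, 2.6180, 3.6180, 3.6180, 4]

With the vertex order [a, b, c, d, e, f, g, h, i, j], the degrees are [2, 2, 2, 2, 2, 2, 2, 2, 2, 2], giving D = diag(2, 2, 2, 2, 2, 2, 2, 2, 2, 2) and L = D - A. Diagonalising L (or applying a numerical eigensolver to the 10x10 matrix) gives the spectrum above.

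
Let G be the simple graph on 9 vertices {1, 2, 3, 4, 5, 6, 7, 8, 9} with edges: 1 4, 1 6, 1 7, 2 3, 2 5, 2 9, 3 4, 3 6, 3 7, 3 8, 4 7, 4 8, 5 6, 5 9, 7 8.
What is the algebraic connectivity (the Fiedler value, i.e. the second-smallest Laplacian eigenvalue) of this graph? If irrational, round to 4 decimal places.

Each diagonal entry of L is the vertex degree and each off-diagonal entry is -1 where an edge is present, 0 otherwise; in the order [1, 2, 3, 4, 5, 6, 7, 8, 9] the diagonal is [3, 3, 5, 4, 3, 3, 4, 3, 2]. The smallest Laplacian eigenvalue is always 0. The next one, lambda_2 = 0.6694, measures how hard the graph is to disconnect: larger values mean better connectivity. The largest eigenvalue, 6.5556, is at most the vertex count 9.

0.6694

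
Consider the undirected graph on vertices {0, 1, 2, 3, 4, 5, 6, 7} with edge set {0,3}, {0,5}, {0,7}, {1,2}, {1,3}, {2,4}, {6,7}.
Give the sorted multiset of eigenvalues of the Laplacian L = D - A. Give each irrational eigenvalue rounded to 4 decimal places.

[0, 0.1864, 0.5858, 1, 2, 2.4707, 3.4142, 4.3429]

Reading degrees in the order [0, 1, 2, 3, 4, 5, 6, 7] gives [3, 2, 2, 2, 1, 1, 1, 2]; set D = diag(3, 2, 2, 2, 1, 1, 1, 2) and form L = D - A. L is symmetric positive semidefinite, so every eigenvalue is real and nonnegative. The single zero eigenvalue shows the graph is connected. By the matrix-tree theorem the graph has (1/8) * product of the nonzero eigenvalues = 1 spanning tree.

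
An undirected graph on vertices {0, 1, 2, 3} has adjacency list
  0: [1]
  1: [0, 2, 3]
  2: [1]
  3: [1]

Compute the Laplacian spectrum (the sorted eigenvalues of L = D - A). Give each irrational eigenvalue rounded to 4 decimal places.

[0, 1, 1, 4]

Each diagonal entry of L is the vertex degree and each off-diagonal entry is -1 where an edge is present, 0 otherwise; in the order [0, 1, 2, 3] the diagonal is [1, 3, 1, 1]. Diagonalising L (or applying a numerical eigensolver to the 4x4 matrix) gives the spectrum above. The single zero eigenvalue shows the graph is connected. The eigenvalues sum to 6, which equals trace(L) = 2|E|.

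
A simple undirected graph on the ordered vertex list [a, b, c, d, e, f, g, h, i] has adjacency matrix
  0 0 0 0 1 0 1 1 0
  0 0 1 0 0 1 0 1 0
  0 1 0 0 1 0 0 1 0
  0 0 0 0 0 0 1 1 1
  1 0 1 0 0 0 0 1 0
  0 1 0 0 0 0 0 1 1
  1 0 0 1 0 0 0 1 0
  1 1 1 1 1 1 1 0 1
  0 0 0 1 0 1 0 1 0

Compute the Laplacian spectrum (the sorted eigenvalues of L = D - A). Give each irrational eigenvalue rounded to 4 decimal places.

Each diagonal entry of L is the vertex degree and each off-diagonal entry is -1 where an edge is present, 0 otherwise; in the order [a, b, c, d, e, f, g, h, i] the diagonal is [3, 3, 3, 3, 3, 3, 3, 8, 3]. The multiplicity of 0 as a Laplacian eigenvalue equals the number of connected components. The eigenvalues sum to 32, which equals trace(L) = 2|E|.

[0, 1.5858, 1.5858, 3, 3, 4.4142, 4.4142, 5, 9]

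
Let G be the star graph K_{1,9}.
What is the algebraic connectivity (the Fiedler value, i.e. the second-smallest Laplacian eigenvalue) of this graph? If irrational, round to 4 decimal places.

The graph has 10 vertices and degree multiset [9, 1, 1, 1, 1, 1, 1, 1, 1, 1]; D is the diagonal matrix of degrees and L = D - A. The sorted Laplacian eigenvalues are [0, 1, 1, 1, 1, 1, 1, 1, 1, 10]; the algebraic connectivity is the second entry, 1.

1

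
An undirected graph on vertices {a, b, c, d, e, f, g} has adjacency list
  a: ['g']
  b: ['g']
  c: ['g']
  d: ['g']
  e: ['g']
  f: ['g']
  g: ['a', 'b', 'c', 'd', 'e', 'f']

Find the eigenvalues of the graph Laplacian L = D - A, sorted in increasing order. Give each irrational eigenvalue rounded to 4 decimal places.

With the vertex order [a, b, c, d, e, f, g], the degrees are [1, 1, 1, 1, 1, 1, 6], giving D = diag(1, 1, 1, 1, 1, 1, 6) and L = D - A. The multiplicity of 0 as a Laplacian eigenvalue equals the number of connected components. The single zero eigenvalue shows the graph is connected. The eigenvalues sum to 12, which equals trace(L) = 2|E|. The largest eigenvalue, 7, is at most the vertex count 7.

[0, 1, 1, 1, 1, 1, 7]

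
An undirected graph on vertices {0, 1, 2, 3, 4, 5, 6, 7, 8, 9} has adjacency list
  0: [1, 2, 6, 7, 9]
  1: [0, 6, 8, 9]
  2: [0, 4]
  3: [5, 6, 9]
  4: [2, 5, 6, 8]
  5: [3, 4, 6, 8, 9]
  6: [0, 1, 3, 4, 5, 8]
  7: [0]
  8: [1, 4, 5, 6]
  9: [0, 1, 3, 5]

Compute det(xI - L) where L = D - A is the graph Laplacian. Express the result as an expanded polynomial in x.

With the vertex order [0, 1, 2, 3, 4, 5, 6, 7, 8, 9], the degrees are [5, 4, 2, 3, 4, 5, 6, 1, 4, 4], giving D = diag(5, 4, 2, 3, 4, 5, 6, 1, 4, 4) and L = D - A. L has integer entries, so p(x) = det(xI - L) has integer coefficients. Expanding the determinant yields x^10 - 38x^9 + 621x^8 - 5706x^7 + 32331x^6 - 116458x^5 + 264695x^4 - 362554x^3 + 268024x^2 - 80000x. The constant term is 0 because L is singular (the all-ones vector lies in its kernel).

x^10 - 38x^9 + 621x^8 - 5706x^7 + 32331x^6 - 116458x^5 + 264695x^4 - 362554x^3 + 268024x^2 - 80000x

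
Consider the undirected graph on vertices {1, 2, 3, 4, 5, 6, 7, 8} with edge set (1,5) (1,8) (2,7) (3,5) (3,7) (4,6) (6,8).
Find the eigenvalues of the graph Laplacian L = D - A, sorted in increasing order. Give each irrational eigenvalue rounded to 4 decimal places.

Each diagonal entry of L is the vertex degree and each off-diagonal entry is -1 where an edge is present, 0 otherwise; in the order [1, 2, 3, 4, 5, 6, 7, 8] the diagonal is [2, 1, 2, 1, 2, 2, 2, 2]. Diagonalising L (or applying a numerical eigensolver to the 8x8 matrix) gives the spectrum above.

[0, 0.1522, 0.5858, 1.2346, 2, 2.7654, 3.4142, 3.8478]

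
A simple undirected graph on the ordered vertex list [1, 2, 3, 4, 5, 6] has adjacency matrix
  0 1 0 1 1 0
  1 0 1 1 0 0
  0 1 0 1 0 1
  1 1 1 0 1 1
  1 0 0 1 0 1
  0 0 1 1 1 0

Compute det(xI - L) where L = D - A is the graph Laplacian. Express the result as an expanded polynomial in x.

x^6 - 20x^5 + 155x^4 - 580x^3 + 1045x^2 - 726x

Reading degrees in the order [1, 2, 3, 4, 5, 6] gives [3, 3, 3, 5, 3, 3]; set D = diag(3, 3, 3, 5, 3, 3) and form L = D - A. Computing det(xI - L) by cofactor expansion (or equivalently via sum-over-permutations) gives x^6 - 20x^5 + 155x^4 - 580x^3 + 1045x^2 - 726x. The constant term is 0 because L is singular (the all-ones vector lies in its kernel).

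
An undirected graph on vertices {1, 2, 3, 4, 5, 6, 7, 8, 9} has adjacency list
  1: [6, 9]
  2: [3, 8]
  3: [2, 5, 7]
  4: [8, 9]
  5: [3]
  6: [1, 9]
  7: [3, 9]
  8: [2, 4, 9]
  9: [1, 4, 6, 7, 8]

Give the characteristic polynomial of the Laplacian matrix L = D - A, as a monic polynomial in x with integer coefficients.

x^9 - 22x^8 + 199x^7 - 962x^6 + 2701x^5 - 4474x^4 + 4225x^3 - 2046x^2 + 378x

Each diagonal entry of L is the vertex degree and each off-diagonal entry is -1 where an edge is present, 0 otherwise; in the order [1, 2, 3, 4, 5, 6, 7, 8, 9] the diagonal is [2, 2, 3, 2, 1, 2, 2, 3, 5]. L has integer entries, so p(x) = det(xI - L) has integer coefficients. Expanding the determinant yields x^9 - 22x^8 + 199x^7 - 962x^6 + 2701x^5 - 4474x^4 + 4225x^3 - 2046x^2 + 378x. The coefficient of x^8 equals -trace(L) = -22, matching the sum of degrees. The largest eigenvalue, 6.1090, is at most the vertex count 9. By the matrix-tree theorem the graph has (1/9) * product of the nonzero eigenvalues = 42 spanning trees.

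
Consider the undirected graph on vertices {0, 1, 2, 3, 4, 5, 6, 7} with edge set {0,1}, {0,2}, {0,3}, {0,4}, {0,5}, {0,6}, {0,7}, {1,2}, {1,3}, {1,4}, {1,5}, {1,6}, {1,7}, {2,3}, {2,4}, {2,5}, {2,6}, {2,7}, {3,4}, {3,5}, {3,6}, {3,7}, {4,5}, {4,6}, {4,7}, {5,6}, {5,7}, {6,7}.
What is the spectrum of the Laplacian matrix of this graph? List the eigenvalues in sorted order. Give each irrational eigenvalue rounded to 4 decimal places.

Each diagonal entry of L is the vertex degree and each off-diagonal entry is -1 where an edge is present, 0 otherwise; in the order [0, 1, 2, 3, 4, 5, 6, 7] the diagonal is [7, 7, 7, 7, 7, 7, 7, 7]. L is symmetric positive semidefinite, so every eigenvalue is real and nonnegative. By the matrix-tree theorem the graph has (1/8) * product of the nonzero eigenvalues = 262144 spanning trees.

[0, 8, 8, 8, 8, 8, 8, 8]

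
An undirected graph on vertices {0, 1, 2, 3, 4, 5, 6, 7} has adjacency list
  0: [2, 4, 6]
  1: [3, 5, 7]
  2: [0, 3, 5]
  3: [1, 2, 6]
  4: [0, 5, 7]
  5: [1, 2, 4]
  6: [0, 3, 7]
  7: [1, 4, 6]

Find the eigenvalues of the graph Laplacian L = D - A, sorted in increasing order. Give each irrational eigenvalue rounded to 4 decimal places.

With the vertex order [0, 1, 2, 3, 4, 5, 6, 7], the degrees are [3, 3, 3, 3, 3, 3, 3, 3], giving D = diag(3, 3, 3, 3, 3, 3, 3, 3) and L = D - A. Diagonalising L (or applying a numerical eigensolver to the 8x8 matrix) gives the spectrum above. The eigenvalues sum to 24, which equals trace(L) = 2|E|. By the matrix-tree theorem the graph has (1/8) * product of the nonzero eigenvalues = 384 spanning trees.

[0, 2, 2, 2, 4, 4, 4, 6]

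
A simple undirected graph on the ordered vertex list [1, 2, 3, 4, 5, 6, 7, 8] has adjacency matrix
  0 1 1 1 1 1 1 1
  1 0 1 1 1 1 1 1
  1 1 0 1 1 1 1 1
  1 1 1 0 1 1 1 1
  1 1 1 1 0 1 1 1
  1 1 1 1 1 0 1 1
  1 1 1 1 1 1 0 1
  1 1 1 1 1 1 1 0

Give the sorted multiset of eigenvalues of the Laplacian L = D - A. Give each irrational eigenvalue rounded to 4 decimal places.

With the vertex order [1, 2, 3, 4, 5, 6, 7, 8], the degrees are [7, 7, 7, 7, 7, 7, 7, 7], giving D = diag(7, 7, 7, 7, 7, 7, 7, 7) and L = D - A. Diagonalising L (or applying a numerical eigensolver to the 8x8 matrix) gives the spectrum above. By the matrix-tree theorem the graph has (1/8) * product of the nonzero eigenvalues = 262144 spanning trees.

[0, 8, 8, 8, 8, 8, 8, 8]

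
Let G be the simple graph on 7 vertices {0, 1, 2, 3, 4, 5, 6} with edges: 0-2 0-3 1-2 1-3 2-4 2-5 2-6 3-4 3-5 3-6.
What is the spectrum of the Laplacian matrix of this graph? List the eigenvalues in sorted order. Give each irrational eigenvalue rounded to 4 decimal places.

[0, 2, 2, 2, 2, 5, 7]

Reading degrees in the order [0, 1, 2, 3, 4, 5, 6] gives [2, 2, 5, 5, 2, 2, 2]; set D = diag(2, 2, 5, 5, 2, 2, 2) and form L = D - A. Diagonalising L (or applying a numerical eigensolver to the 7x7 matrix) gives the spectrum above. By the matrix-tree theorem the graph has (1/7) * product of the nonzero eigenvalues = 80 spanning trees.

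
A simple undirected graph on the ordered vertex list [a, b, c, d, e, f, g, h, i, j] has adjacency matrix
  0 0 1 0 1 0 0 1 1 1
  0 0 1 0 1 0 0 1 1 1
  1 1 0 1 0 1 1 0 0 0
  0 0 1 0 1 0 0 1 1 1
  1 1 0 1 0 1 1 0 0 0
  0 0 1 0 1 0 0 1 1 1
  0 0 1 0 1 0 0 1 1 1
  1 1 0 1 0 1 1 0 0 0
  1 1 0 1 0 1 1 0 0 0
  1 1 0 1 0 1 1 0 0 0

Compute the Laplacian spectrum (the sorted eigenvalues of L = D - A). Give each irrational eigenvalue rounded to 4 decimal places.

Reading degrees in the order [a, b, c, d, e, f, g, h, i, j] gives [5, 5, 5, 5, 5, 5, 5, 5, 5, 5]; set D = diag(5, 5, 5, 5, 5, 5, 5, 5, 5, 5) and form L = D - A. Diagonalising L (or applying a numerical eigensolver to the 10x10 matrix) gives the spectrum above. The single zero eigenvalue shows the graph is connected. By the matrix-tree theorem the graph has (1/10) * product of the nonzero eigenvalues = 390625 spanning trees.

[0, 5, 5, 5, 5, 5, 5, 5, 5, 10]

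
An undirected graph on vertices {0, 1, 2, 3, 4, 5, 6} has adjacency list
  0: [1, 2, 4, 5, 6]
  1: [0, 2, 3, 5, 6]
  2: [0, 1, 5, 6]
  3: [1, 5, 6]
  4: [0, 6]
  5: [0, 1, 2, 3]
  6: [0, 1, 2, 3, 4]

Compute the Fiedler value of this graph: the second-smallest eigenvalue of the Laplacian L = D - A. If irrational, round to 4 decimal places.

Each diagonal entry of L is the vertex degree and each off-diagonal entry is -1 where an edge is present, 0 otherwise; in the order [0, 1, 2, 3, 4, 5, 6] the diagonal is [5, 5, 4, 3, 2, 4, 5]. Computing the eigenvalues of L and sorting gives [0, 1.8181, 3.1981, 4.5550, 5.5936, 6.2470, 6.5884]. The Fiedler value lambda_2 = 1.8181 is strictly positive, so the graph is connected. The largest eigenvalue, 6.5884, is at most the vertex count 7. There is one zero in the spectrum, matching the 1 component.

1.8181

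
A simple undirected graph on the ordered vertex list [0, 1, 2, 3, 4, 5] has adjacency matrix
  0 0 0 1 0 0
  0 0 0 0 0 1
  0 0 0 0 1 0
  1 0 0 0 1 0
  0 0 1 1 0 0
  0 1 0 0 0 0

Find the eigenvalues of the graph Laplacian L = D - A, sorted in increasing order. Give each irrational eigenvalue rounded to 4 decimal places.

Reading degrees in the order [0, 1, 2, 3, 4, 5] gives [1, 1, 1, 2, 2, 1]; set D = diag(1, 1, 1, 2, 2, 1) and form L = D - A. Since every row of L sums to 0, the all-ones vector is in the kernel and 0 is an eigenvalue. The 2 zero eigenvalues correspond to the 2 connected components. The largest eigenvalue, 3.4142, is at most the vertex count 6.

[0, 0, 0.5858, 2, 2, 3.4142]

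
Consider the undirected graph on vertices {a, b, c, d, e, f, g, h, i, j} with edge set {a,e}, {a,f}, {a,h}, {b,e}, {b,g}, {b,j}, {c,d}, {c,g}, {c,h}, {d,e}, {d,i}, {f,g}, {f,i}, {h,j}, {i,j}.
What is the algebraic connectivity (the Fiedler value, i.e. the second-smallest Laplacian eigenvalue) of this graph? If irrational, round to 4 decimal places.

With the vertex order [a, b, c, d, e, f, g, h, i, j], the degrees are [3, 3, 3, 3, 3, 3, 3, 3, 3, 3], giving D = diag(3, 3, 3, 3, 3, 3, 3, 3, 3, 3) and L = D - A. The smallest Laplacian eigenvalue is always 0. The next one, lambda_2 = 2, measures how hard the graph is to disconnect: larger values mean better connectivity.

2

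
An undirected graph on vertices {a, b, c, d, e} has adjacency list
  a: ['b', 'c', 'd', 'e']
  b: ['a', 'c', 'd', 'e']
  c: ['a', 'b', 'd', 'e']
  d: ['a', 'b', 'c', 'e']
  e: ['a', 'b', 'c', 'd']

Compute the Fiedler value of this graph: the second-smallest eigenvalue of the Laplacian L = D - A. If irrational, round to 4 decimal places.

5

With the vertex order [a, b, c, d, e], the degrees are [4, 4, 4, 4, 4], giving D = diag(4, 4, 4, 4, 4) and L = D - A. Computing the eigenvalues of L and sorting gives [0, 5, 5, 5, 5]. The Fiedler value lambda_2 = 5 is strictly positive, so the graph is connected. The eigenvalues sum to 20, which equals trace(L) = 2|E|. By the matrix-tree theorem the graph has (1/5) * product of the nonzero eigenvalues = 125 spanning trees.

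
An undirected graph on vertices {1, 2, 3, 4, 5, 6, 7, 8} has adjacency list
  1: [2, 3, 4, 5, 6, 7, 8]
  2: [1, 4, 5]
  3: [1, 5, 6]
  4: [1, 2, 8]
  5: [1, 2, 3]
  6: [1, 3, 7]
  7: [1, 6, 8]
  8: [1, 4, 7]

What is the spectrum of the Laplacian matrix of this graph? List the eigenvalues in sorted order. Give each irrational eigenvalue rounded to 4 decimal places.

[0, 1.7530, 1.7530, 3.4450, 3.4450, 4.8019, 4.8019, 8]

With the vertex order [1, 2, 3, 4, 5, 6, 7, 8], the degrees are [7, 3, 3, 3, 3, 3, 3, 3], giving D = diag(7, 3, 3, 3, 3, 3, 3, 3) and L = D - A. The multiplicity of 0 as a Laplacian eigenvalue equals the number of connected components. The single zero eigenvalue shows the graph is connected. The largest eigenvalue, 8, is at most the vertex count 8.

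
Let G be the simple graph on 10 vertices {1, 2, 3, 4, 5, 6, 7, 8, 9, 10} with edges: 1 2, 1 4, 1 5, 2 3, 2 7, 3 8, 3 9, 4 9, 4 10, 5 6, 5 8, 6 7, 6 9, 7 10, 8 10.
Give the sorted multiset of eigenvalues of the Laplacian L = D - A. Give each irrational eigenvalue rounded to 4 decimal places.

[0, 2, 2, 2, 2, 2, 5, 5, 5, 5]

Reading degrees in the order [1, 2, 3, 4, 5, 6, 7, 8, 9, 10] gives [3, 3, 3, 3, 3, 3, 3, 3, 3, 3]; set D = diag(3, 3, 3, 3, 3, 3, 3, 3, 3, 3) and form L = D - A. Diagonalising L (or applying a numerical eigensolver to the 10x10 matrix) gives the spectrum above. The single zero eigenvalue shows the graph is connected. By the matrix-tree theorem the graph has (1/10) * product of the nonzero eigenvalues = 2000 spanning trees.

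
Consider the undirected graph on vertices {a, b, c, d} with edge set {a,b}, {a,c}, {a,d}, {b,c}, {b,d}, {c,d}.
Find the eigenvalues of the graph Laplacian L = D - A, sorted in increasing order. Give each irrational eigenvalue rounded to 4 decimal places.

Reading degrees in the order [a, b, c, d] gives [3, 3, 3, 3]; set D = diag(3, 3, 3, 3) and form L = D - A. Since every row of L sums to 0, the all-ones vector is in the kernel and 0 is an eigenvalue. The largest eigenvalue, 4, is at most the vertex count 4.

[0, 4, 4, 4]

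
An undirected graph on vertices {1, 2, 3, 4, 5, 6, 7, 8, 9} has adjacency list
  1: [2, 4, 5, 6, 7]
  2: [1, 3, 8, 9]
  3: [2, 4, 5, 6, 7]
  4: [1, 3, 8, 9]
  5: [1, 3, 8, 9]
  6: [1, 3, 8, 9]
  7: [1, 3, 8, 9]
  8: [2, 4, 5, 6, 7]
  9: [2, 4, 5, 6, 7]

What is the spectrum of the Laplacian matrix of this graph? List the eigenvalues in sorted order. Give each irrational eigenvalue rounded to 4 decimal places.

[0, 4, 4, 4, 4, 5, 5, 5, 9]

Reading degrees in the order [1, 2, 3, 4, 5, 6, 7, 8, 9] gives [5, 4, 5, 4, 4, 4, 4, 5, 5]; set D = diag(5, 4, 5, 4, 4, 4, 4, 5, 5) and form L = D - A. The multiplicity of 0 as a Laplacian eigenvalue equals the number of connected components. The eigenvalues sum to 40, which equals trace(L) = 2|E|. By the matrix-tree theorem the graph has (1/9) * product of the nonzero eigenvalues = 32000 spanning trees.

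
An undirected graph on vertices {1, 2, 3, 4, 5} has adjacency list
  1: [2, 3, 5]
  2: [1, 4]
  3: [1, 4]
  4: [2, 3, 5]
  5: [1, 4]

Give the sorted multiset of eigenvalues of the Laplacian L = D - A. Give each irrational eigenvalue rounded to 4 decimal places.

With the vertex order [1, 2, 3, 4, 5], the degrees are [3, 2, 2, 3, 2], giving D = diag(3, 2, 2, 3, 2) and L = D - A. The multiplicity of 0 as a Laplacian eigenvalue equals the number of connected components. There is one zero in the spectrum, matching the 1 component. The eigenvalues sum to 12, which equals trace(L) = 2|E|.

[0, 2, 2, 3, 5]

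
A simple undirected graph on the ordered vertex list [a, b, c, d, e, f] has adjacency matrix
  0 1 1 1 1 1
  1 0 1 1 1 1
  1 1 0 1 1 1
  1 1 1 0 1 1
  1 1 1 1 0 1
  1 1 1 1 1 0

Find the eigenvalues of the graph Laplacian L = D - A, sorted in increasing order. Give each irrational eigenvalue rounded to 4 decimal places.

[0, 6, 6, 6, 6, 6]

Each diagonal entry of L is the vertex degree and each off-diagonal entry is -1 where an edge is present, 0 otherwise; in the order [a, b, c, d, e, f] the diagonal is [5, 5, 5, 5, 5, 5]. Since every row of L sums to 0, the all-ones vector is in the kernel and 0 is an eigenvalue. By the matrix-tree theorem the graph has (1/6) * product of the nonzero eigenvalues = 1296 spanning trees.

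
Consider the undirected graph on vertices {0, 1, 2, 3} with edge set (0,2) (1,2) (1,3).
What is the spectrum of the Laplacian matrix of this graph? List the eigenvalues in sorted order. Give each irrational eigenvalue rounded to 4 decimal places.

Each diagonal entry of L is the vertex degree and each off-diagonal entry is -1 where an edge is present, 0 otherwise; in the order [0, 1, 2, 3] the diagonal is [1, 2, 2, 1]. Since every row of L sums to 0, the all-ones vector is in the kernel and 0 is an eigenvalue. The single zero eigenvalue shows the graph is connected. The largest eigenvalue, 3.4142, is at most the vertex count 4.

[0, 0.5858, 2, 3.4142]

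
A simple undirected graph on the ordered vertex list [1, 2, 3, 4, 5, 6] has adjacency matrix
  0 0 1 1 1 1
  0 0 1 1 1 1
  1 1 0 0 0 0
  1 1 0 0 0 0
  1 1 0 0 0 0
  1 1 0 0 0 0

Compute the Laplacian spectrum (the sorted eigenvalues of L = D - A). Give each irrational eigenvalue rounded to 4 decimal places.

Reading degrees in the order [1, 2, 3, 4, 5, 6] gives [4, 4, 2, 2, 2, 2]; set D = diag(4, 4, 2, 2, 2, 2) and form L = D - A. The multiplicity of 0 as a Laplacian eigenvalue equals the number of connected components. The single zero eigenvalue shows the graph is connected.

[0, 2, 2, 2, 4, 6]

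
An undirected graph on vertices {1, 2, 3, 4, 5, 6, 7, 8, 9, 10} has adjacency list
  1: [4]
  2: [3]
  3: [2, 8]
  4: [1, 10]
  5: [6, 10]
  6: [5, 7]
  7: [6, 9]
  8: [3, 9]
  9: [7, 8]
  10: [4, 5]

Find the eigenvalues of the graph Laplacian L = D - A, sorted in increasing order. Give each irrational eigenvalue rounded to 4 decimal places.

[0, 0.0979, 0.3820, 0.8244, 1.3820, 2, 2.6180, 3.1756, 3.6180, 3.9021]

With the vertex order [1, 2, 3, 4, 5, 6, 7, 8, 9, 10], the degrees are [1, 1, 2, 2, 2, 2, 2, 2, 2, 2], giving D = diag(1, 1, 2, 2, 2, 2, 2, 2, 2, 2) and L = D - A. Since every row of L sums to 0, the all-ones vector is in the kernel and 0 is an eigenvalue. The single zero eigenvalue shows the graph is connected. The largest eigenvalue, 3.9021, is at most the vertex count 10.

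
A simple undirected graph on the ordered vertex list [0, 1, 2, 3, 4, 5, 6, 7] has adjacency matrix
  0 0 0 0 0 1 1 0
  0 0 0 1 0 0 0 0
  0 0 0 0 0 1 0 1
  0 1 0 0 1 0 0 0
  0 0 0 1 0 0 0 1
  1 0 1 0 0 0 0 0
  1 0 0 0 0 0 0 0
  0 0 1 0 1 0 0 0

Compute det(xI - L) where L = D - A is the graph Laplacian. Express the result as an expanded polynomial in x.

With the vertex order [0, 1, 2, 3, 4, 5, 6, 7], the degrees are [2, 1, 2, 2, 2, 2, 1, 2], giving D = diag(2, 1, 2, 2, 2, 2, 1, 2) and L = D - A. Computing det(xI - L) by cofactor expansion (or equivalently via sum-over-permutations) gives x^8 - 14x^7 + 78x^6 - 220x^5 + 330x^4 - 252x^3 + 84x^2 - 8x. The constant term is 0 because L is singular (the all-ones vector lies in its kernel). The largest eigenvalue, 3.8478, is at most the vertex count 8. By the matrix-tree theorem the graph has (1/8) * product of the nonzero eigenvalues = 1 spanning tree.

x^8 - 14x^7 + 78x^6 - 220x^5 + 330x^4 - 252x^3 + 84x^2 - 8x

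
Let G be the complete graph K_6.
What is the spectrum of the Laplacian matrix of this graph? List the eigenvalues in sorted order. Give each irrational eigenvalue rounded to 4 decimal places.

The graph has 6 vertices and degree multiset [5, 5, 5, 5, 5, 5]; D is the diagonal matrix of degrees and L = D - A. Since every row of L sums to 0, the all-ones vector is in the kernel and 0 is an eigenvalue. There is one zero in the spectrum, matching the 1 component. The largest eigenvalue, 6, is at most the vertex count 6.

[0, 6, 6, 6, 6, 6]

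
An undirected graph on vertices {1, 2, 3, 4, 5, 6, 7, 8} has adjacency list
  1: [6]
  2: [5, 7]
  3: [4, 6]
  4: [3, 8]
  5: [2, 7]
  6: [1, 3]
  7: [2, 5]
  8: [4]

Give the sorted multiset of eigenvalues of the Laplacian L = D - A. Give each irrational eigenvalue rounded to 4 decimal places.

[0, 0, 0.3820, 1.3820, 2.6180, 3, 3, 3.6180]

Reading degrees in the order [1, 2, 3, 4, 5, 6, 7, 8] gives [1, 2, 2, 2, 2, 2, 2, 1]; set D = diag(1, 2, 2, 2, 2, 2, 2, 1) and form L = D - A. The multiplicity of 0 as a Laplacian eigenvalue equals the number of connected components. The 2 zero eigenvalues correspond to the 2 connected components. The eigenvalues sum to 14, which equals trace(L) = 2|E|.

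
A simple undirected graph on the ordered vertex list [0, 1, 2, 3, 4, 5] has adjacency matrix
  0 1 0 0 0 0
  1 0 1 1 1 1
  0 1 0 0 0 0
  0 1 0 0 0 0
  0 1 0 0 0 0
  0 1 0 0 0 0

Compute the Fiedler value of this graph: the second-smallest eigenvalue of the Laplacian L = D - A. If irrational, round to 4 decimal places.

Reading degrees in the order [0, 1, 2, 3, 4, 5] gives [1, 5, 1, 1, 1, 1]; set D = diag(1, 5, 1, 1, 1, 1) and form L = D - A. The smallest Laplacian eigenvalue is always 0. The next one, lambda_2 = 1, measures how hard the graph is to disconnect: larger values mean better connectivity. The eigenvalues sum to 10, which equals trace(L) = 2|E|.

1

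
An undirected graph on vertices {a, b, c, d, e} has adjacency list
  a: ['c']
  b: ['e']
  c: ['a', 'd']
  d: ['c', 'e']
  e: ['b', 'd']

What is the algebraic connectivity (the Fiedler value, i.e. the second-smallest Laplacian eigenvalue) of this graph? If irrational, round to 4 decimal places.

Reading degrees in the order [a, b, c, d, e] gives [1, 1, 2, 2, 2]; set D = diag(1, 1, 2, 2, 2) and form L = D - A. The smallest Laplacian eigenvalue is always 0. The next one, lambda_2 = 0.3820, measures how hard the graph is to disconnect: larger values mean better connectivity. By the matrix-tree theorem the graph has (1/5) * product of the nonzero eigenvalues = 1 spanning tree.

0.3820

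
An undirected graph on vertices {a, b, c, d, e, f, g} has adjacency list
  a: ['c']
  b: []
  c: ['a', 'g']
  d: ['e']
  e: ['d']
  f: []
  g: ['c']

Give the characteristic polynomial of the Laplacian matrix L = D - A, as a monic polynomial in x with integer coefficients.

x^7 - 6x^6 + 11x^5 - 6x^4

With the vertex order [a, b, c, d, e, f, g], the degrees are [1, 0, 2, 1, 1, 0, 1], giving D = diag(1, 0, 2, 1, 1, 0, 1) and L = D - A. The eigenvalues of L are [0, 0, 0, 0, 1, 2, 3]; the characteristic polynomial is the product of (x - lambda_i), which multiplies out to x^7 - 6x^6 + 11x^5 - 6x^4. The constant term is 0 because L is singular (the all-ones vector lies in its kernel). The largest eigenvalue, 3, is at most the vertex count 7. There are 4 zeros in the spectrum, matching the 4 components.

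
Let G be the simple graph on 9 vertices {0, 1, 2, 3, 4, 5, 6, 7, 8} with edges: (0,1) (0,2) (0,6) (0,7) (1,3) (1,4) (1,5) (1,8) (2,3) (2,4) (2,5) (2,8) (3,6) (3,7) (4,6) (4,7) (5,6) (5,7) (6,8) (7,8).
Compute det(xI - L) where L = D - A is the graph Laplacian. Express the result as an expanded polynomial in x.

x^9 - 40x^8 + 690x^7 - 6720x^6 + 40485x^5 - 154704x^4 + 366560x^3 - 492800x^2 + 288000x

With the vertex order [0, 1, 2, 3, 4, 5, 6, 7, 8], the degrees are [4, 5, 5, 4, 4, 4, 5, 5, 4], giving D = diag(4, 5, 5, 4, 4, 4, 5, 5, 4) and L = D - A. Computing det(xI - L) by cofactor expansion (or equivalently via sum-over-permutations) gives x^9 - 40x^8 + 690x^7 - 6720x^6 + 40485x^5 - 154704x^4 + 366560x^3 - 492800x^2 + 288000x. Since p(0) = det(-L) = 0, x divides p(x). The largest eigenvalue, 9, is at most the vertex count 9.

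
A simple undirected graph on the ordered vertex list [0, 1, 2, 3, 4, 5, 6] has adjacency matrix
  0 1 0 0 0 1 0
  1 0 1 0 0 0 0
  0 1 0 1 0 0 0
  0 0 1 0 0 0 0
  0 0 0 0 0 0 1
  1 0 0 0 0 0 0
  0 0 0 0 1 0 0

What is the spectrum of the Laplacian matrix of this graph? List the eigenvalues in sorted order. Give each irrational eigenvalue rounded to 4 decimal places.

Each diagonal entry of L is the vertex degree and each off-diagonal entry is -1 where an edge is present, 0 otherwise; in the order [0, 1, 2, 3, 4, 5, 6] the diagonal is [2, 2, 2, 1, 1, 1, 1]. Since every row of L sums to 0, the all-ones vector is in the kernel and 0 is an eigenvalue. The 2 zero eigenvalues correspond to the 2 connected components. There are 2 zeros in the spectrum, matching the 2 components. The largest eigenvalue, 3.6180, is at most the vertex count 7.

[0, 0, 0.3820, 1.3820, 2, 2.6180, 3.6180]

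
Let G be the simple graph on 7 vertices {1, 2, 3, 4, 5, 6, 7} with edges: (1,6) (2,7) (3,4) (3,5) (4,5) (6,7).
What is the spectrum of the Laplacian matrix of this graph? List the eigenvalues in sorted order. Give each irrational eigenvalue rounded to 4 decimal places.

With the vertex order [1, 2, 3, 4, 5, 6, 7], the degrees are [1, 1, 2, 2, 2, 2, 2], giving D = diag(1, 1, 2, 2, 2, 2, 2) and L = D - A. The multiplicity of 0 as a Laplacian eigenvalue equals the number of connected components. The 2 zero eigenvalues correspond to the 2 connected components.

[0, 0, 0.5858, 2, 3, 3, 3.4142]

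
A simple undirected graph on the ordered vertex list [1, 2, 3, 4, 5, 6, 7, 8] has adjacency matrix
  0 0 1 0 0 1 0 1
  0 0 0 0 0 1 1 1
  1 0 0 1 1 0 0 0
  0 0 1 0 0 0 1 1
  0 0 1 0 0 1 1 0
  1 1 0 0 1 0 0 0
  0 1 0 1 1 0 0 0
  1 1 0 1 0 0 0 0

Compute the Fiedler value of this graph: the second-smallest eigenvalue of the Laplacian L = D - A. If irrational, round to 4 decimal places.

2

With the vertex order [1, 2, 3, 4, 5, 6, 7, 8], the degrees are [3, 3, 3, 3, 3, 3, 3, 3], giving D = diag(3, 3, 3, 3, 3, 3, 3, 3) and L = D - A. Computing the eigenvalues of L and sorting gives [0, 2, 2, 2, 4, 4, 4, 6]. The Fiedler value lambda_2 = 2 is strictly positive, so the graph is connected. By the matrix-tree theorem the graph has (1/8) * product of the nonzero eigenvalues = 384 spanning trees. The largest eigenvalue, 6, is at most the vertex count 8.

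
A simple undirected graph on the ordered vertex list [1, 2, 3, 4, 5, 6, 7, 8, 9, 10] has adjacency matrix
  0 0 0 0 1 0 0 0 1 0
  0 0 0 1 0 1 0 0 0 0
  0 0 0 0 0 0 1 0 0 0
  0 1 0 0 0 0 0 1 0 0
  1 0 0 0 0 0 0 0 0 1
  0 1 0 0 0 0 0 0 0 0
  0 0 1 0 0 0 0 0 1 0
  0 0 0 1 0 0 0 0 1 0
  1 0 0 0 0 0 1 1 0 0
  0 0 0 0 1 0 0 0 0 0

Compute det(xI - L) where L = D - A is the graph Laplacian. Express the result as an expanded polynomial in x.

Each diagonal entry of L is the vertex degree and each off-diagonal entry is -1 where an edge is present, 0 otherwise; in the order [1, 2, 3, 4, 5, 6, 7, 8, 9, 10] the diagonal is [2, 2, 1, 2, 2, 1, 2, 2, 3, 1]. Computing det(xI - L) by cofactor expansion (or equivalently via sum-over-permutations) gives x^10 - 18x^9 + 135x^8 - 548x^7 + 1308x^6 - 1866x^5 + 1546x^4 - 688x^3 + 141x^2 - 10x. Since p(0) = det(-L) = 0, x divides p(x). The eigenvalues sum to 18, which equals trace(L) = 2|E|.

x^10 - 18x^9 + 135x^8 - 548x^7 + 1308x^6 - 1866x^5 + 1546x^4 - 688x^3 + 141x^2 - 10x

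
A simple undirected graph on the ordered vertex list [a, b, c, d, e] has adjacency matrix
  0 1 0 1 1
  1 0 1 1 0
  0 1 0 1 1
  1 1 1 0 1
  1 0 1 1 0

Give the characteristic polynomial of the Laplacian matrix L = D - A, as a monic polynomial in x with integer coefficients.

Reading degrees in the order [a, b, c, d, e] gives [3, 3, 3, 4, 3]; set D = diag(3, 3, 3, 4, 3) and form L = D - A. The eigenvalues of L are [0, 3, 3, 5, 5]; the characteristic polynomial is the product of (x - lambda_i), which multiplies out to x^5 - 16x^4 + 94x^3 - 240x^2 + 225x. Since p(0) = det(-L) = 0, x divides p(x). There is one zero in the spectrum, matching the 1 component.

x^5 - 16x^4 + 94x^3 - 240x^2 + 225x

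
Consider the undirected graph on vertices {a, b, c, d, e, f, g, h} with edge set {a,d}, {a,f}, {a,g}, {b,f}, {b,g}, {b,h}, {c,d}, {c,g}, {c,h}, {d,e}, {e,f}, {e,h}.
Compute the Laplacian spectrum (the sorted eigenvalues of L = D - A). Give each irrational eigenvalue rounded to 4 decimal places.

[0, 2, 2, 2, 4, 4, 4, 6]

With the vertex order [a, b, c, d, e, f, g, h], the degrees are [3, 3, 3, 3, 3, 3, 3, 3], giving D = diag(3, 3, 3, 3, 3, 3, 3, 3) and L = D - A. L is symmetric positive semidefinite, so every eigenvalue is real and nonnegative. The single zero eigenvalue shows the graph is connected.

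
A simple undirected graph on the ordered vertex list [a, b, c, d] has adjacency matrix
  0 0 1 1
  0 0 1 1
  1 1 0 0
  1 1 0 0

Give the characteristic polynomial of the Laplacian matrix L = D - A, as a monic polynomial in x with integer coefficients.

Each diagonal entry of L is the vertex degree and each off-diagonal entry is -1 where an edge is present, 0 otherwise; in the order [a, b, c, d] the diagonal is [2, 2, 2, 2]. The eigenvalues of L are [0, 2, 2, 4]; the characteristic polynomial is the product of (x - lambda_i), which multiplies out to x^4 - 8x^3 + 20x^2 - 16x. The constant term is 0 because L is singular (the all-ones vector lies in its kernel).

x^4 - 8x^3 + 20x^2 - 16x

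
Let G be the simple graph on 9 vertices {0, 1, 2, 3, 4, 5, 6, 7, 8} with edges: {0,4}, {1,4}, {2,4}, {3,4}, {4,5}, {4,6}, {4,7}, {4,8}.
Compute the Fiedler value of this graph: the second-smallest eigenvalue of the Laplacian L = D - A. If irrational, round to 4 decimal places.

With the vertex order [0, 1, 2, 3, 4, 5, 6, 7, 8], the degrees are [1, 1, 1, 1, 8, 1, 1, 1, 1], giving D = diag(1, 1, 1, 1, 8, 1, 1, 1, 1) and L = D - A. The sorted Laplacian eigenvalues are [0, 1, 1, 1, 1, 1, 1, 1, 9]; the algebraic connectivity is the second entry, 1. By the matrix-tree theorem the graph has (1/9) * product of the nonzero eigenvalues = 1 spanning tree.

1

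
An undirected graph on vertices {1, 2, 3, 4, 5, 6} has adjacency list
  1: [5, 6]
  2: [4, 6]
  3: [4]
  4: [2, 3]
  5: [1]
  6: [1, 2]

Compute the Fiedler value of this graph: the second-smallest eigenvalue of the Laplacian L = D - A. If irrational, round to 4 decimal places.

0.2679

Reading degrees in the order [1, 2, 3, 4, 5, 6] gives [2, 2, 1, 2, 1, 2]; set D = diag(2, 2, 1, 2, 1, 2) and form L = D - A. Computing the eigenvalues of L and sorting gives [0, 0.2679, 1, 2, 3, 3.7321]. The Fiedler value lambda_2 = 0.2679 is strictly positive, so the graph is connected. The largest eigenvalue, 3.7321, is at most the vertex count 6.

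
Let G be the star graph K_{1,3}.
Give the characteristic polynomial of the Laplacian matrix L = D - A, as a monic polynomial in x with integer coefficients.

x^4 - 6x^3 + 9x^2 - 4x

The graph has 4 vertices and degree multiset [3, 1, 1, 1]; D is the diagonal matrix of degrees and L = D - A. Computing det(xI - L) by cofactor expansion (or equivalently via sum-over-permutations) gives x^4 - 6x^3 + 9x^2 - 4x. The constant term is 0 because L is singular (the all-ones vector lies in its kernel). The eigenvalues sum to 6, which equals trace(L) = 2|E|. By the matrix-tree theorem the graph has (1/4) * product of the nonzero eigenvalues = 1 spanning tree.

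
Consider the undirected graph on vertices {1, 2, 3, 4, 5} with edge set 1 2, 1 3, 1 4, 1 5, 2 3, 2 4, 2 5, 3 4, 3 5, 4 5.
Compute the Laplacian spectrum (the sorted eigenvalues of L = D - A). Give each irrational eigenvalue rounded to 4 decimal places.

With the vertex order [1, 2, 3, 4, 5], the degrees are [4, 4, 4, 4, 4], giving D = diag(4, 4, 4, 4, 4) and L = D - A. L is symmetric positive semidefinite, so every eigenvalue is real and nonnegative. The single zero eigenvalue shows the graph is connected. The largest eigenvalue, 5, is at most the vertex count 5.

[0, 5, 5, 5, 5]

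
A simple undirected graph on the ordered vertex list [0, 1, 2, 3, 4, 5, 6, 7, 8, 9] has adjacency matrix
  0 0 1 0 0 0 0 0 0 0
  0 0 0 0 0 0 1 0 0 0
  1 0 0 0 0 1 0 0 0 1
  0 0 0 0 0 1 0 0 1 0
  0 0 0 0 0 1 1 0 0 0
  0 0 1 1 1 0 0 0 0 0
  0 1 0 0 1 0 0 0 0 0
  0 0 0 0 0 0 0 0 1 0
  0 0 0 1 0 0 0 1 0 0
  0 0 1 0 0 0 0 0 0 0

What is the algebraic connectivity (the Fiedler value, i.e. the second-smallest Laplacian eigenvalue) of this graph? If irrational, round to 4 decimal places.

0.1981

Reading degrees in the order [0, 1, 2, 3, 4, 5, 6, 7, 8, 9] gives [1, 1, 3, 2, 2, 3, 2, 1, 2, 1]; set D = diag(1, 1, 3, 2, 2, 3, 2, 1, 2, 1) and form L = D - A. The smallest Laplacian eigenvalue is always 0. The next one, lambda_2 = 0.1981, measures how hard the graph is to disconnect: larger values mean better connectivity. The eigenvalues sum to 18, which equals trace(L) = 2|E|.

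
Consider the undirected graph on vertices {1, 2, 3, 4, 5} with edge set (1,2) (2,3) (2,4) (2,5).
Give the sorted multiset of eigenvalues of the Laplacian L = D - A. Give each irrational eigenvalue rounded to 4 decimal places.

Reading degrees in the order [1, 2, 3, 4, 5] gives [1, 4, 1, 1, 1]; set D = diag(1, 4, 1, 1, 1) and form L = D - A. The multiplicity of 0 as a Laplacian eigenvalue equals the number of connected components. The largest eigenvalue, 5, is at most the vertex count 5. By the matrix-tree theorem the graph has (1/5) * product of the nonzero eigenvalues = 1 spanning tree.

[0, 1, 1, 1, 5]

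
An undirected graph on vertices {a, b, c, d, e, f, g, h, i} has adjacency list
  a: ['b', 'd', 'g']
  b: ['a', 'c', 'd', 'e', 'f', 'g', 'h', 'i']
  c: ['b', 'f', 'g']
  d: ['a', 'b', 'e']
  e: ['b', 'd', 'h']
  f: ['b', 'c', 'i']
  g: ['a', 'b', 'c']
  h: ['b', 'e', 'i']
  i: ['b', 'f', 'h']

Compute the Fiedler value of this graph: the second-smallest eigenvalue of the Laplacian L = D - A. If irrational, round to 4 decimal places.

1.5858

With the vertex order [a, b, c, d, e, f, g, h, i], the degrees are [3, 8, 3, 3, 3, 3, 3, 3, 3], giving D = diag(3, 8, 3, 3, 3, 3, 3, 3, 3) and L = D - A. Computing the eigenvalues of L and sorting gives [0, 1.5858, 1.5858, 3, 3, 4.4142, 4.4142, 5, 9]. The Fiedler value lambda_2 = 1.5858 is strictly positive, so the graph is connected.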